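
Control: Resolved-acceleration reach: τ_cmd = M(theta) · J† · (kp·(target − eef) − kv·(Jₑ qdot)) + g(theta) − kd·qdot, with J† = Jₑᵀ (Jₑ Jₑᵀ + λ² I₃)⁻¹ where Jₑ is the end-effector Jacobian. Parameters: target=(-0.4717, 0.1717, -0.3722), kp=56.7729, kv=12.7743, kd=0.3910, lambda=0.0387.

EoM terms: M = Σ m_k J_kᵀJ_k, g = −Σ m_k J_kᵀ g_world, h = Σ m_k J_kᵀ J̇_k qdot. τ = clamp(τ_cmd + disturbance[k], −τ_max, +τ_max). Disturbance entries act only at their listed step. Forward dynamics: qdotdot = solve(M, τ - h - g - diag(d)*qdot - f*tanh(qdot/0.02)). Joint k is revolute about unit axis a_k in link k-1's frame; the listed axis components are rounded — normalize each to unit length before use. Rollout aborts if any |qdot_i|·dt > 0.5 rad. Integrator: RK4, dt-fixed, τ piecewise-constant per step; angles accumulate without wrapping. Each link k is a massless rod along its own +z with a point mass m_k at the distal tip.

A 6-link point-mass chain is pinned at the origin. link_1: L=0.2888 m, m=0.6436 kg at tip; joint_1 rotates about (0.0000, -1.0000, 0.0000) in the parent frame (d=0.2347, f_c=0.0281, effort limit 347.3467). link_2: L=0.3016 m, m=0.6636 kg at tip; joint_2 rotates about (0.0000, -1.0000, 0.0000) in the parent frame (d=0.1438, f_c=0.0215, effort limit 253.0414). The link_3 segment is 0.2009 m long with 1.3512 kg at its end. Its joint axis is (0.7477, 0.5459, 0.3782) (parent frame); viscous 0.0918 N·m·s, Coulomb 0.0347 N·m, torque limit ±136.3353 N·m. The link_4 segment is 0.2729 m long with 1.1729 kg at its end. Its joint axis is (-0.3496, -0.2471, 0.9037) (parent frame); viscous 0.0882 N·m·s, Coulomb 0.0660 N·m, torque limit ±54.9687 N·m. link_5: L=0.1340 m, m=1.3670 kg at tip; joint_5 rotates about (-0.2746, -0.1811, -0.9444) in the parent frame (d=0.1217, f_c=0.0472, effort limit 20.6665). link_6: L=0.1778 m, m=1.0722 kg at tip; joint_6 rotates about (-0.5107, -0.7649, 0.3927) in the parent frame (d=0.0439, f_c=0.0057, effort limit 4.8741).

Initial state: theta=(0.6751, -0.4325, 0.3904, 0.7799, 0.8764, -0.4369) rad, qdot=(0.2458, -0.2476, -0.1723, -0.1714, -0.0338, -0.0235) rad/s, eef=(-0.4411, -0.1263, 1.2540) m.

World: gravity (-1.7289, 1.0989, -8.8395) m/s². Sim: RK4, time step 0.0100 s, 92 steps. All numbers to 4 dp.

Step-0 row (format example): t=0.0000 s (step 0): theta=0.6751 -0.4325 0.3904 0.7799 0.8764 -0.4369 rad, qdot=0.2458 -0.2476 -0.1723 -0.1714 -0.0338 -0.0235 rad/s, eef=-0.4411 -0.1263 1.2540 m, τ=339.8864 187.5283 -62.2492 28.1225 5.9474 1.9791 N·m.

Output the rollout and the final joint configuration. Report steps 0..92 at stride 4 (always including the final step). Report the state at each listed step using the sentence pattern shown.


t=0.0400 s (step 4): theta=1.0023 -0.8021 0.3549 0.6956 0.8659 -0.4822 rad, qdot=12.7042 -13.0754 -1.6597 -7.0448 -1.8053 -1.1509 rad/s, eef=-0.4506 -0.1139 1.1992 m, τ=136.3733 63.5898 -19.0548 12.4005 3.0284 0.2978 N·m.
t=0.0800 s (step 8): theta=1.5591 -1.3265 0.2374 0.2852 0.7438 -0.5273 rad, qdot=14.6419 -13.0003 -4.0942 -10.9705 -3.9515 -1.1770 rad/s, eef=-0.4803 -0.0976 1.0567 m, τ=-18.7692 -37.8274 7.9611 0.6725 1.2097 -0.0106 N·m.
t=0.1200 s (step 12): theta=2.1598 -1.8312 0.0963 0.0165 0.6142 -0.5975 rad, qdot=15.4972 -12.0431 -2.6468 -2.9529 -2.4937 -1.9472 rad/s, eef=-0.5380 -0.0842 0.8668 m, τ=-78.0400 -86.2708 22.6198 -4.6470 -0.5438 0.8263 N·m.
t=0.1600 s (step 16): theta=2.8098 -2.2900 0.0106 -0.0421 0.5153 -0.6560 rad, qdot=17.1247 -10.9876 -1.7725 -0.4376 -2.5530 -1.1066 rad/s, eef=-0.5998 -0.0637 0.6671 m, τ=-88.6630 -108.1155 31.3183 -6.5583 -1.6870 0.2031 N·m.
t=0.2000 s (step 20): theta=3.5396 -2.7234 -0.0550 -0.0404 0.4066 -0.7075 rad, qdot=19.4181 -10.8793 -1.6293 0.3655 -2.6603 -1.9707 rad/s, eef=-0.6555 -0.0402 0.4718 m, τ=-87.7725 -126.2224 33.2071 -6.4373 -2.7065 -0.3848 N·m.
t=0.2400 s (step 24): theta=4.3366 -3.1657 -0.1394 -0.0280 0.3270 -0.8738 rad, qdot=18.9027 -10.6416 -2.9612 -0.1582 -0.6934 -6.8692 rad/s, eef=-0.7037 -0.0163 0.2943 m, τ=-68.0417 -91.5120 10.3692 0.2037 -3.5649 0.4195 N·m.
t=0.2800 s (step 28): theta=4.9299 -3.5094 -0.2958 -0.0869 0.3268 -1.1471 rad, qdot=10.9624 -6.5666 -4.4085 -2.4402 0.4304 -5.5342 rad/s, eef=-0.7371 0.0224 0.1475 m, τ=-58.4840 -68.2583 20.8448 -2.0016 -4.5886 -0.9910 N·m.
t=0.3200 s (step 32): theta=5.2662 -3.7133 -0.4600 -0.1795 0.3636 -1.3121 rad, qdot=6.3880 -3.8796 -3.6887 -2.1090 1.2403 -2.9395 rad/s, eef=-0.7426 0.0771 0.0297 m, τ=-49.5909 -56.5565 25.3977 -3.5701 -4.6052 -1.7776 N·m.
t=0.3600 s (step 36): theta=5.4689 -3.8331 -0.5872 -0.2518 0.4172 -1.4023 rad, qdot=3.9656 -2.2278 -2.6844 -1.5445 1.3341 -1.7395 rad/s, eef=-0.7272 0.1291 -0.0600 m, τ=-40.0491 -45.8713 22.7752 -3.3022 -3.9724 -1.6485 N·m.
t=0.4000 s (step 40): theta=5.5964 -3.8989 -0.6767 -0.3045 0.4661 -1.4608 rad, qdot=2.5175 -1.1296 -1.8262 -1.1251 1.0775 -1.2568 rad/s, eef=-0.7016 0.1687 -0.1274 m, τ=-33.4701 -39.0982 18.2208 -2.3426 -3.1703 -1.2677 N·m.
t=0.4400 s (step 44): theta=5.6774 -3.9285 -0.7360 -0.3435 0.5029 -1.5063 rad, qdot=1.5968 -0.4011 -1.1728 -0.8488 0.7594 -1.0375 rad/s, eef=-0.6727 0.1949 -0.1790 m, τ=-29.7180 -35.4976 13.8159 -1.2825 -2.4308 -0.9251 N·m.
t=0.4800 s (step 48): theta=5.7284 -3.9345 -0.7729 -0.3735 0.5277 -1.5449 rad, qdot=0.9939 0.0632 -0.7035 -0.6717 0.4871 -0.8979 rad/s, eef=-0.6443 0.2099 -0.2197 m, τ=-27.6443 -33.6372 10.1707 -0.3603 -1.8263 -0.6966 N·m.
t=0.5200 s (step 52): theta=5.7597 -3.9260 -0.7942 -0.3977 0.5430 -1.5785 rad, qdot=0.5943 0.3392 -0.3794 -0.5480 0.2862 -0.7859 rad/s, eef=-0.6180 0.2170 -0.2527 m, τ=-26.3469 -32.5188 7.3500 0.3523 -1.3627 -0.5722 N·m.
t=0.5600 s (step 56): theta=5.7777 -3.9091 -0.8047 -0.4176 0.5516 -1.6079 rad, qdot=0.3219 0.4901 -0.1635 -0.4530 0.1466 -0.6839 rad/s, eef=-0.5946 0.2187 -0.2797 m, τ=-25.3304 -31.6276 5.2361 0.8620 -1.0185 -0.5238 N·m.
t=0.6000 s (step 60): theta=5.7866 -3.8879 -0.8083 -0.4341 0.5554 -1.6334 rad, qdot=0.1331 0.5585 -0.0273 -0.3756 0.0512 -0.5930 rad/s, eef=-0.5741 0.2170 -0.3018 m, τ=-24.3800 -30.7541 3.6904 1.2019 -0.7688 -0.5218 N·m.
t=0.6400 s (step 64): theta=5.7891 -3.8651 -0.8077 -0.4479 0.5562 -1.6555 rad, qdot=0.0014 0.5726 0.0513 -0.3169 0.0036 -0.5134 rad/s, eef=-0.5566 0.2135 -0.3198 m, τ=-23.4648 -29.9009 2.6498 1.4026 -0.6060 -0.5446 N·m.
t=0.6800 s (step 68): theta=5.7874 -3.8426 -0.8047 -0.4594 0.5562 -1.6748 rad, qdot=-0.0818 0.5483 0.0955 -0.2619 -0.0043 -0.4531 rad/s, eef=-0.5416 0.2092 -0.3343 m, τ=-22.5755 -29.0434 1.9634 1.4990 -0.5057 -0.5768 N·m.
t=0.7200 s (step 72): theta=5.7830 -3.8215 -0.8004 -0.4689 0.5560 -1.6919 rad, qdot=-0.1374 0.5057 0.1148 -0.2186 -0.0076 -0.4009 rad/s, eef=-0.5290 0.2047 -0.3459 m, τ=-21.6845 -28.1397 1.4751 1.5352 -0.4336 -0.6145 N·m.
t=0.7600 s (step 76): theta=5.7767 -3.8023 -0.7957 -0.4769 0.5557 -1.7071 rad, qdot=-0.1729 0.4549 0.1187 -0.1816 -0.0093 -0.3575 rad/s, eef=-0.5185 0.2004 -0.3550 m, τ=-20.8225 -27.2364 1.1279 1.5317 -0.3812 -0.6518 N·m.
t=0.8000 s (step 80): theta=5.7694 -3.7852 -0.7910 -0.4835 0.5553 -1.7206 rad, qdot=-0.1932 0.4018 0.1137 -0.1490 -0.0099 -0.3208 rad/s, eef=-0.5100 0.1964 -0.3619 m, τ=-20.0210 -26.3801 0.8852 1.5039 -0.3437 -0.6863 N·m.
t=0.8400 s (step 84): theta=5.7615 -3.7702 -0.7866 -0.4888 0.5549 -1.7328 rad, qdot=-0.2018 0.3501 0.1040 -0.1200 -0.0099 -0.2893 rad/s, eef=-0.5031 0.1929 -0.3671 m, τ=-19.3002 -25.6024 0.7194 1.4628 -0.3175 -0.7171 N·m.
t=0.8800 s (step 88): theta=5.7534 -3.7571 -0.7827 -0.4931 0.5545 -1.7439 rad, qdot=-0.2016 0.3018 0.0924 -0.0942 -0.0095 -0.2618 rad/s, eef=-0.4975 0.1897 -0.3709 m, τ=-18.6698 -24.9207 0.6101 1.4164 -0.2994 -0.7438 N·m.
t=0.9200 s (step 92): theta=5.7454 -3.7460 -0.7792 -0.4964 0.5542 -1.7539 rad, qdot=-0.1952 0.2580 0.0804 -0.0715 -0.0088 -0.2374 rad/s, eef=-0.4931 0.1871 -0.3736 m.
final theta (rad): 5.7454 -3.7460 -0.7792 -0.4964 0.5542 -1.7539


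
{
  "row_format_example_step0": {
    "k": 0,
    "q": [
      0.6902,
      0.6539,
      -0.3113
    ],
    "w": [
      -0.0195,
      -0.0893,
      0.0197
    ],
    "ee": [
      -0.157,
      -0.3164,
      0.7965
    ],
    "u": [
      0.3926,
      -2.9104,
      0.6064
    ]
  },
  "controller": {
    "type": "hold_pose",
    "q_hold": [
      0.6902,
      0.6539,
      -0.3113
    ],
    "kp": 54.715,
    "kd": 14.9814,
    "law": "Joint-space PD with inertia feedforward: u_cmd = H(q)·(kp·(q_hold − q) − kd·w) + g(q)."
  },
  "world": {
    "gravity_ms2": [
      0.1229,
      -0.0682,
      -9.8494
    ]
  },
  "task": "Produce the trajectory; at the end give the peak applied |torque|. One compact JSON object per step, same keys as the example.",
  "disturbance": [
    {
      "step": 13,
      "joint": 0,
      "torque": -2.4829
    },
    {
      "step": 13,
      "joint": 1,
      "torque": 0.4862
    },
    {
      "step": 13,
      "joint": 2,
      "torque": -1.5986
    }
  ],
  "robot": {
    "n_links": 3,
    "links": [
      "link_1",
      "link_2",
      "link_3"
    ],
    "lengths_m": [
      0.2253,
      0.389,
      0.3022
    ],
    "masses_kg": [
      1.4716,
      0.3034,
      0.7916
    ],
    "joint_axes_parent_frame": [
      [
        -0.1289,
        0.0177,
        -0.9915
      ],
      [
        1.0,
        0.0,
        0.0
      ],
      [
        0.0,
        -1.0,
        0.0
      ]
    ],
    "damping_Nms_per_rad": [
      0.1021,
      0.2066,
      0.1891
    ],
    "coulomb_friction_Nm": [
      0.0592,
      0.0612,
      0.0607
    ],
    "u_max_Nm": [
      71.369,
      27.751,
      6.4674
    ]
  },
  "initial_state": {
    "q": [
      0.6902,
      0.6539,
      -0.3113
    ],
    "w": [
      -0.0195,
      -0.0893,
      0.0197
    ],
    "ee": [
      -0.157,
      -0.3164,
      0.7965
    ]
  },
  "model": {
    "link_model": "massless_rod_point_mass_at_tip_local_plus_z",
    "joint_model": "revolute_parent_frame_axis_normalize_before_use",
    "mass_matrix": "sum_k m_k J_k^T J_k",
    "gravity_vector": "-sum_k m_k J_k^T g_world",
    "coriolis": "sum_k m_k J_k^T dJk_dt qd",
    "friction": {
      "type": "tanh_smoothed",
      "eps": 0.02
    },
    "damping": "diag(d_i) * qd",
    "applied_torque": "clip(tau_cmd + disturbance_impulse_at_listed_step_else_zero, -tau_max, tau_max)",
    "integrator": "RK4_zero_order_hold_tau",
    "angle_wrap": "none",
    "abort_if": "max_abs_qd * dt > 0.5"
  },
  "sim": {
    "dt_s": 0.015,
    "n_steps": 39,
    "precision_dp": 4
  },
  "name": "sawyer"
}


{"k":1,"q":[0.6902,0.6527,-0.3114],"w":[-0.0125,-0.0664,0.0125],"ee":[-0.1566,-0.3159,0.7969],"u":[0.3952,-3.0157,0.6055]}
{"k":2,"q":[0.6902,0.6519,-0.3115],"w":[-0.009,-0.0479,0.0097],"ee":[-0.1563,-0.3155,0.7972],"u":[0.3977,-3.1035,0.6045]}
{"k":3,"q":[0.6903,0.6513,-0.3117],"w":[-0.0066,-0.0331,0.008],"ee":[-0.156,-0.3153,0.7975],"u":[0.4,-3.1763,0.6037]}
{"k":4,"q":[0.6904,0.6509,-0.3118],"w":[-0.0049,-0.0215,0.0067],"ee":[-0.1559,-0.3151,0.7976],"u":[0.4021,-3.2354,0.6033]}
{"k":5,"q":[0.6905,0.6507,-0.312],"w":[-0.0035,-0.0127,0.0055],"ee":[-0.1558,-0.315,0.7977],"u":[0.404,-3.2819,0.6032]}
{"k":6,"q":[0.6907,0.6505,-0.3122],"w":[-0.0027,-0.0062,0.0046],"ee":[-0.1557,-0.3149,0.7977],"u":[0.4057,-3.317,0.6034]}
{"k":7,"q":[0.6908,0.6505,-0.3123],"w":[-0.0027,-0.0017,0.0046],"ee":[-0.1557,-0.3149,0.7977],"u":[0.4073,-3.3428,0.6038]}
{"k":8,"q":[0.6909,0.6505,-0.3125],"w":[-0.003,0.0013,0.005],"ee":[-0.1557,-0.3149,0.7977],"u":[0.4086,-3.3617,0.6041]}
{"k":9,"q":[0.691,0.6506,-0.3127],"w":[-0.0033,0.0034,0.0053],"ee":[-0.1557,-0.3149,0.7977],"u":[0.4097,-3.3755,0.6045]}
{"k":10,"q":[0.6911,0.6506,-0.3128],"w":[-0.0036,0.0048,0.0056],"ee":[-0.1557,-0.3149,0.7976],"u":[0.4104,-3.3858,0.6049]}
{"k":11,"q":[0.6913,0.6507,-0.313],"w":[-0.0038,0.0057,0.0059],"ee":[-0.1558,-0.315,0.7976],"u":[0.411,-3.3936,0.6052]}
{"k":12,"q":[0.6914,0.6508,-0.3131],"w":[-0.0041,0.0062,0.0062],"ee":[-0.1558,-0.315,0.7976],"u":[0.4115,-3.3995,0.6055]}
{"k":13,"q":[0.6915,0.6509,-0.3133],"w":[-0.0043,0.0065,0.0065],"ee":[-0.1558,-0.315,0.7975],"u":[-2.0711,-2.9179,-0.9928]}
{"k":14,"q":[0.6896,0.651,-0.3134],"w":[-0.2455,0.0082,-0.0138],"ee":[-0.1553,-0.3156,0.7974],"u":[0.9717,-3.5223,0.9709]}
{"k":15,"q":[0.6865,0.6512,-0.3136],"w":[-0.1764,0.009,-0.0167],"ee":[-0.1543,-0.3165,0.7972],"u":[0.8556,-3.5088,0.8962]}
{"k":16,"q":[0.6842,0.6513,-0.3139],"w":[-0.1232,0.0092,-0.0152],"ee":[-0.1536,-0.3171,0.797],"u":[0.7599,-3.496,0.8341]}
{"k":17,"q":[0.6827,0.6514,-0.3141],"w":[-0.0806,0.009,-0.0139],"ee":[-0.1532,-0.3176,0.7969],"u":[0.681,-3.4843,0.7831]}
{"k":18,"q":[0.6818,0.6516,-0.3143],"w":[-0.0468,0.0087,-0.0128],"ee":[-0.1529,-0.318,0.7968],"u":[0.6161,-3.4741,0.7412]}
{"k":19,"q":[0.6813,0.6517,-0.3145],"w":[-0.0222,0.0082,-0.0094],"ee":[-0.1527,-0.3182,0.7967],"u":[0.5639,-3.4654,0.7071]}
{"k":20,"q":[0.6811,0.6518,-0.3146],"w":[-0.0139,0.007,0.006],"ee":[-0.1527,-0.3183,0.7966],"u":[0.527,-3.4581,0.6807]}
{"k":21,"q":[0.6811,0.6519,-0.3148],"w":[-0.0049,0.0061,0.0104],"ee":[-0.1527,-0.3184,0.7966],"u":[0.5019,-3.4523,0.6641]}
{"k":22,"q":[0.6813,0.652,-0.3149],"w":[0.001,0.0054,0.0141],"ee":[-0.1528,-0.3184,0.7966],"u":[0.4833,-3.4478,0.6516]}
{"k":23,"q":[0.6815,0.6521,-0.3149],"w":[0.0057,0.0049,0.0156],"ee":[-0.1528,-0.3184,0.7965],"u":[0.4696,-3.4445,0.6426]}
{"k":24,"q":[0.6818,0.6522,-0.3149],"w":[0.0084,0.0044,0.0165],"ee":[-0.153,-0.3183,0.7965],"u":[0.4601,-3.442,0.6363]}
{"k":25,"q":[0.6821,0.6523,-0.3149],"w":[0.0091,0.0039,0.0182],"ee":[-0.1531,-0.3183,0.7965],"u":[0.4538,-3.4403,0.6319]}
{"k":26,"q":[0.6824,0.6524,-0.3149],"w":[0.0095,0.0035,0.0191],"ee":[-0.1532,-0.3182,0.7965],"u":[0.449,-3.4391,0.6286]}
{"k":27,"q":[0.6827,0.6524,-0.3148],"w":[0.0097,0.0032,0.0196],"ee":[-0.1533,-0.3182,0.7965],"u":[0.4454,-3.4383,0.626]}
{"k":28,"q":[0.683,0.6525,-0.3148],"w":[0.0096,0.003,0.0197],"ee":[-0.1535,-0.3181,0.7965],"u":[0.4425,-3.4378,0.624]}
{"k":29,"q":[0.6833,0.6525,-0.3147],"w":[0.0095,0.0028,0.0195],"ee":[-0.1536,-0.318,0.7965],"u":[0.4403,-3.4375,0.6224]}
{"k":30,"q":[0.6836,0.6526,-0.3147],"w":[0.0093,0.0026,0.0193],"ee":[-0.1537,-0.318,0.7965],"u":[0.4384,-3.4373,0.6211]}
{"k":31,"q":[0.6839,0.6526,-0.3146],"w":[0.009,0.0025,0.0189],"ee":[-0.1538,-0.3179,0.7965],"u":[0.4368,-3.4373,0.62]}
{"k":32,"q":[0.6842,0.6527,-0.3146],"w":[0.0087,0.0023,0.0185],"ee":[-0.1539,-0.3179,0.7965],"u":[0.4355,-3.4373,0.6191]}
{"k":33,"q":[0.6845,0.6527,-0.3145],"w":[0.0084,0.0022,0.018],"ee":[-0.1541,-0.3178,0.7965],"u":[0.4343,-3.4374,0.6184]}
{"k":34,"q":[0.6848,0.6528,-0.3145],"w":[0.008,0.0021,0.0176],"ee":[-0.1542,-0.3178,0.7965],"u":[0.4333,-3.4375,0.6177]}
{"k":35,"q":[0.6851,0.6528,-0.3145],"w":[0.0077,0.002,0.0171],"ee":[-0.1543,-0.3177,0.7965],"u":[0.4323,-3.4376,0.6171]}
{"k":36,"q":[0.6854,0.6529,-0.3145],"w":[0.0073,0.0019,0.0167],"ee":[-0.1544,-0.3176,0.7965],"u":[0.4315,-3.4378,0.6166]}
{"k":37,"q":[0.6856,0.6529,-0.3145],"w":[0.007,0.0019,0.0162],"ee":[-0.1545,-0.3176,0.7965],"u":[0.4306,-3.4379,0.6161]}
{"k":38,"q":[0.6859,0.6529,-0.3145],"w":[0.0066,0.0018,0.0158],"ee":[-0.1546,-0.3175,0.7965],"u":[0.4299,-3.4381,0.6157]}
{"k":39,"q":[0.6862,0.653,-0.3145],"w":[0.0062,0.0017,0.0154],"ee":[-0.1546,-0.3175,0.7965]}
{"summary": "max |u| (N\u00b7m): 3.5223"}


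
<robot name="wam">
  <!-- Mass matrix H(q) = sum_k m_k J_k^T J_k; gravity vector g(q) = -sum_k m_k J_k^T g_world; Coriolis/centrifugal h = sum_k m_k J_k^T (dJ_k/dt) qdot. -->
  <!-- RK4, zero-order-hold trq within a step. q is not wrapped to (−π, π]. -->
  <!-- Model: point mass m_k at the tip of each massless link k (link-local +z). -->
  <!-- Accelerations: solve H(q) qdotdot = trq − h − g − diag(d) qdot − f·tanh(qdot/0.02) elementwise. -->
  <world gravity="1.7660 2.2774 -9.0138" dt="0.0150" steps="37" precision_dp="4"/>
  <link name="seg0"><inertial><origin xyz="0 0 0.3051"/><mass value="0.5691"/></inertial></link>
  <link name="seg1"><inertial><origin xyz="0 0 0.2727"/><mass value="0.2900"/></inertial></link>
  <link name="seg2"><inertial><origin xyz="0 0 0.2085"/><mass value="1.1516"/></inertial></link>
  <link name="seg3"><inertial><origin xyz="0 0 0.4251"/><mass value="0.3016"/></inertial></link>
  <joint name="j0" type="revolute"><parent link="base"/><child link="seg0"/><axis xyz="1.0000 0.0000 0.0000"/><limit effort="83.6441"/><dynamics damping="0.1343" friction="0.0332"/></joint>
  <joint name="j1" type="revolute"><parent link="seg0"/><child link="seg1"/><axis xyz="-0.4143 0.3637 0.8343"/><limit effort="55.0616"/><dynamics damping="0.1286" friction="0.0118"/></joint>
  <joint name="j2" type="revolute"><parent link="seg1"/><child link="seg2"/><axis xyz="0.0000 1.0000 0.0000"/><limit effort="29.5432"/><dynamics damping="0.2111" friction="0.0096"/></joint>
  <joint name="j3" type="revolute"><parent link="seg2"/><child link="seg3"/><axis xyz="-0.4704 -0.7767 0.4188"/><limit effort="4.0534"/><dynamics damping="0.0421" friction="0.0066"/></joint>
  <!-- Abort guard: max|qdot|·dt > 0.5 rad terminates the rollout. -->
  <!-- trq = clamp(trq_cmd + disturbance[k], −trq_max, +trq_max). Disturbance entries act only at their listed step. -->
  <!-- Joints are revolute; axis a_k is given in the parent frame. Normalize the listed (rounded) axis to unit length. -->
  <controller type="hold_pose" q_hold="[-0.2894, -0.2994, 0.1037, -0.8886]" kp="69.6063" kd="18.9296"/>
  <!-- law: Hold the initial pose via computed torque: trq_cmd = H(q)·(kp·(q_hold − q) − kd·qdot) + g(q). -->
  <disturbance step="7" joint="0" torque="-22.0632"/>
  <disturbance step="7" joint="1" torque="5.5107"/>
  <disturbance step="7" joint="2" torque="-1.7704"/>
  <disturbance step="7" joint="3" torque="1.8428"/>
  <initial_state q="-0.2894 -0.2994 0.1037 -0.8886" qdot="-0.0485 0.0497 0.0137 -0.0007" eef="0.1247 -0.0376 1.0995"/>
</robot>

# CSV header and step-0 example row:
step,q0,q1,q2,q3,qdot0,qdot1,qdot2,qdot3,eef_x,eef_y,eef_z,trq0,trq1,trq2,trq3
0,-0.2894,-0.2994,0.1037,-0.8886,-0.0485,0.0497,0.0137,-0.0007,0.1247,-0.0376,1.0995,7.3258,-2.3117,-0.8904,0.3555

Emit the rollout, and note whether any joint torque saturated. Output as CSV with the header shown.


step,q0,q1,q2,q3,qdot0,qdot1,qdot2,qdot3,eef_x,eef_y,eef_z,trq0,trq1,trq2,trq3
1,-0.2900,-0.2987,0.1039,-0.8886,-0.0340,0.0362,0.0084,-0.0002,0.1251,-0.0367,1.0995,6.9999,-2.1854,-0.8787,0.3789
2,-0.2904,-0.2983,0.1040,-0.8886,-0.0234,0.0249,0.0057,0.0009,0.1254,-0.0360,1.0995,6.7478,-2.0878,-0.8700,0.3972
3,-0.2907,-0.2980,0.1040,-0.8886,-0.0154,0.0162,0.0039,0.0014,0.1256,-0.0356,1.0995,6.5536,-2.0125,-0.8636,0.4116
4,-0.2909,-0.2978,0.1041,-0.8886,-0.0094,0.0099,0.0024,0.0015,0.1258,-0.0353,1.0995,6.4050,-1.9550,-0.8588,0.4228
5,-0.2910,-0.2977,0.1041,-0.8886,-0.0050,0.0052,0.0013,0.0012,0.1258,-0.0351,1.0995,6.2919,-1.9112,-0.8552,0.4314
6,-0.2911,-0.2976,0.1041,-0.8885,-0.0018,0.0019,0.0005,0.0009,0.1259,-0.0350,1.0995,6.2061,-1.8779,-0.8526,0.4381
7,-0.2911,-0.2976,0.1041,-0.8885,0.0004,-0.0006,-0.0001,0.0005,0.1259,-0.0350,1.0995,-15.9221,3.6579,-2.6210,2.2860
8,-0.2931,-0.2976,0.1041,-0.8885,-0.2659,0.0081,-0.0139,-0.0078,0.1259,-0.0328,1.0996,12.5452,-3.4482,-0.3302,-0.0933
9,-0.2965,-0.2975,0.1039,-0.8886,-0.1851,0.0062,-0.0118,-0.0024,0.1258,-0.0290,1.0997,11.0109,-3.0614,-0.4492,0.0325
10,-0.2988,-0.2974,0.1037,-0.8886,-0.1238,0.0047,-0.0104,-0.0003,0.1258,-0.0264,1.0998,9.8208,-2.7610,-0.5420,0.1311
11,-0.3003,-0.2974,0.1036,-0.8886,-0.0777,0.0035,-0.0093,0.0003,0.1257,-0.0247,1.0998,8.8984,-2.5279,-0.6140,0.2081
12,-0.3012,-0.2973,0.1034,-0.8886,-0.0431,0.0025,-0.0084,0.0003,0.1257,-0.0237,1.0999,8.1843,-2.3473,-0.6698,0.2680
13,-0.3017,-0.2973,0.1033,-0.8886,-0.0177,0.0011,-0.0068,0.0006,0.1257,-0.0231,1.0999,7.6329,-2.2075,-0.7130,0.3145
14,-0.3018,-0.2973,0.1032,-0.8886,0.0001,-0.0023,-0.0030,0.0021,0.1256,-0.0230,1.0999,7.2119,-2.0999,-0.7459,0.3505
15,-0.3017,-0.2973,0.1032,-0.8886,0.0124,-0.0055,0.0004,0.0025,0.1256,-0.0231,1.1000,6.8938,-2.0175,-0.7707,0.3784
16,-0.3014,-0.2974,0.1032,-0.8886,0.0210,-0.0073,0.0021,0.0016,0.1255,-0.0234,1.1000,6.6527,-1.9545,-0.7892,0.3998
17,-0.3011,-0.2975,0.1033,-0.8885,0.0269,-0.0082,0.0029,0.0007,0.1255,-0.0239,1.0999,6.4691,-1.9064,-0.8032,0.4162
18,-0.3007,-0.2977,0.1033,-0.8885,0.0308,-0.0087,0.0033,-0.0001,0.1254,-0.0244,1.0999,6.3291,-1.8697,-0.8138,0.4287
19,-0.3002,-0.2978,0.1033,-0.8885,0.0331,-0.0090,0.0036,-0.0006,0.1254,-0.0250,1.0999,6.2226,-1.8418,-0.8218,0.4381
20,-0.2997,-0.2979,0.1034,-0.8886,0.0342,-0.0090,0.0037,-0.0009,0.1253,-0.0256,1.0999,6.1419,-1.8207,-0.8278,0.4452
21,-0.2992,-0.2981,0.1035,-0.8886,0.0345,-0.0089,0.0038,-0.0011,0.1253,-0.0262,1.0999,6.0811,-1.8047,-0.8323,0.4505
22,-0.2986,-0.2982,0.1035,-0.8886,0.0342,-0.0088,0.0039,-0.0011,0.1252,-0.0269,1.0998,6.0355,-1.7928,-0.8357,0.4544
23,-0.2981,-0.2983,0.1036,-0.8886,0.0334,-0.0085,0.0039,-0.0011,0.1252,-0.0275,1.0998,6.0017,-1.7839,-0.8382,0.4574
24,-0.2976,-0.2984,0.1036,-0.8886,0.0323,-0.0083,0.0039,-0.0010,0.1252,-0.0281,1.0998,5.9768,-1.7774,-0.8400,0.4595
25,-0.2972,-0.2986,0.1037,-0.8886,0.0309,-0.0080,0.0039,-0.0009,0.1251,-0.0287,1.0998,5.9589,-1.7727,-0.8414,0.4610
26,-0.2967,-0.2987,0.1037,-0.8887,0.0295,-0.0077,0.0038,-0.0008,0.1251,-0.0293,1.0997,5.9461,-1.7693,-0.8423,0.4621
27,-0.2963,-0.2988,0.1038,-0.8887,0.0280,-0.0074,0.0038,-0.0007,0.1251,-0.0298,1.0997,5.9373,-1.7670,-0.8429,0.4628
28,-0.2959,-0.2989,0.1039,-0.8887,0.0265,-0.0071,0.0037,-0.0006,0.1250,-0.0303,1.0997,5.9314,-1.7655,-0.8434,0.4633
29,-0.2955,-0.2990,0.1039,-0.8887,0.0250,-0.0068,0.0036,-0.0004,0.1250,-0.0308,1.0997,5.9278,-1.7646,-0.8437,0.4635
30,-0.2951,-0.2991,0.1040,-0.8887,0.0235,-0.0064,0.0035,-0.0003,0.1250,-0.0312,1.0997,5.9257,-1.7641,-0.8438,0.4636
31,-0.2948,-0.2992,0.1040,-0.8887,0.0221,-0.0061,0.0034,-0.0002,0.1249,-0.0317,1.0996,5.9249,-1.7639,-0.8439,0.4636
32,-0.2945,-0.2993,0.1041,-0.8887,0.0207,-0.0058,0.0033,-0.0001,0.1249,-0.0321,1.0996,5.9248,-1.7639,-0.8439,0.4636
33,-0.2942,-0.2994,0.1041,-0.8887,0.0194,-0.0055,0.0031,0.0000,0.1249,-0.0324,1.0996,5.9253,-1.7641,-0.8439,0.4634
34,-0.2939,-0.2994,0.1041,-0.8887,0.0181,-0.0052,0.0030,0.0001,0.1249,-0.0328,1.0996,5.9262,-1.7644,-0.8438,0.4633
35,-0.2936,-0.2995,0.1042,-0.8887,0.0170,-0.0048,0.0029,0.0002,0.1248,-0.0331,1.0996,5.9274,-1.7648,-0.8438,0.4631
36,-0.2934,-0.2996,0.1042,-0.8887,0.0159,-0.0045,0.0027,0.0003,0.1248,-0.0334,1.0996,5.9286,-1.7653,-0.8437,0.4629
37,-0.2931,-0.2997,0.1043,-0.8887,0.0149,-0.0042,0.0026,0.0004,0.1248,-0.0337,1.0995,,,,
# any joint saturated: no


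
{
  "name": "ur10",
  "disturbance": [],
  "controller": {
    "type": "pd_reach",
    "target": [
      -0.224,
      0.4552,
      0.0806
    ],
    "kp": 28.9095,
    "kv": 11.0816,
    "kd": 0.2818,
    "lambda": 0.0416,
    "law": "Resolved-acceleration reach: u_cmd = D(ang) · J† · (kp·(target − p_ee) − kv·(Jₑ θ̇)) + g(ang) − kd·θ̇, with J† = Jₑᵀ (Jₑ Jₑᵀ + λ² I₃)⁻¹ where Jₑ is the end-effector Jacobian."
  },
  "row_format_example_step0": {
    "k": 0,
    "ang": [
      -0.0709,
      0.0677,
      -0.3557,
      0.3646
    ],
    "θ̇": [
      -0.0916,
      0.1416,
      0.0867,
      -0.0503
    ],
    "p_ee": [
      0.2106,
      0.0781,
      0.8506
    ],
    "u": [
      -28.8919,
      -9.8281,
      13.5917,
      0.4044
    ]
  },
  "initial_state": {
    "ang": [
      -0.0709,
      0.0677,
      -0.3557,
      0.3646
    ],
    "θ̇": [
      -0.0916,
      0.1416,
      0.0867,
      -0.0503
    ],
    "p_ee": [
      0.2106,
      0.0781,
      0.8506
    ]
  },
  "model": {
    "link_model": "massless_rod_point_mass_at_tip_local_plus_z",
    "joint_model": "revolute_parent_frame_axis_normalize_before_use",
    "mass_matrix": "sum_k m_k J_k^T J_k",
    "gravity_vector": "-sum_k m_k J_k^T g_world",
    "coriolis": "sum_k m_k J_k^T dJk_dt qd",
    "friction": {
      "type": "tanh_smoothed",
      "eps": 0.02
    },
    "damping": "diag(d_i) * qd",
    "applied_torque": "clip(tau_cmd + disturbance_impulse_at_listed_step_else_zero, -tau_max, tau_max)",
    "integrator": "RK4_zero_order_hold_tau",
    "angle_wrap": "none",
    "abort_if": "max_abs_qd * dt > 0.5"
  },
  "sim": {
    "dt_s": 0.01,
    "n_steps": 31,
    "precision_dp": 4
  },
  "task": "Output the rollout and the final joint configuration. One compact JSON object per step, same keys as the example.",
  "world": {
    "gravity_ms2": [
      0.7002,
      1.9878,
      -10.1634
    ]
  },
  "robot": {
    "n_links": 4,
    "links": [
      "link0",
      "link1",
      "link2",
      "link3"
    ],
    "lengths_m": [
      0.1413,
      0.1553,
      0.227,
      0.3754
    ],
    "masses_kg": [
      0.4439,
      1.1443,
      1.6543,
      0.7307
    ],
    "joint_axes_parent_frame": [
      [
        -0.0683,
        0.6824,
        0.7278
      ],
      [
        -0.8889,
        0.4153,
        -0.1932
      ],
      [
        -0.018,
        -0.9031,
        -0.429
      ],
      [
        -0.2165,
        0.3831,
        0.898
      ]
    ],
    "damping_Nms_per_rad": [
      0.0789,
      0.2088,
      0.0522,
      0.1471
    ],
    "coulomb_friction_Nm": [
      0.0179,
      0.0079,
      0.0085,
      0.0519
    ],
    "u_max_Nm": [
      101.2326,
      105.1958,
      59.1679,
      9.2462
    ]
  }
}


{"k":1,"ang":[-0.0821,0.0722,-0.3618,0.3695],"\u03b8\u0307":[-2.1546,0.7696,-1.3004,0.9997],"p_ee":[0.2096,0.0791,0.85],"u":[-26.1717,-9.8226,13.0902,0.0088]}
{"k":2,"ang":[-0.1125,0.0829,-0.3801,0.3833],"\u03b8\u0307":[-3.9189,1.377,-2.3432,1.7777],"p_ee":[0.2077,0.081,0.8481],"u":[-23.0806,-9.4582,12.312,-0.2509]}
{"k":3,"ang":[-0.159,0.0995,-0.4069,0.4047],"\u03b8\u0307":[-5.4031,1.9727,-2.9961,2.5195],"p_ee":[0.2046,0.0833,0.8452],"u":[-19.7566,-8.8362,11.3242,-0.4639]}
{"k":4,"ang":[-0.2191,0.1222,-0.4384,0.4335],"\u03b8\u0307":[-6.6402,2.5737,-3.2665,3.2712],"p_ee":[0.2004,0.086,0.8414],"u":[-16.3643,-8.0381,10.2133,-0.6506]}
{"k":5,"ang":[-0.2905,0.1508,-0.4707,0.4699],"\u03b8\u0307":[-7.6628,3.1867,-3.1826,4.0414],"p_ee":[0.195,0.0886,0.8369],"u":[-13.0671,-7.1615,9.0671,-0.8173]}
{"k":6,"ang":[-0.3712,0.1857,-0.5007,0.5141],"\u03b8\u0307":[-8.4948,3.8014,-2.7855,4.8271],"p_ee":[0.1885,0.091,0.8318],"u":[-9.9872,-6.3086,7.9534,-0.9659]}
{"k":7,"ang":[-0.4593,0.2265,-0.5253,0.5661],"\u03b8\u0307":[-9.1431,4.384,-2.1288,5.6092],"p_ee":[0.1808,0.093,0.8264],"u":[-7.1954,-5.5726,6.9071,-1.0924]}
{"k":8,"ang":[-0.5528,0.2727,-0.5424,0.6258],"\u03b8\u0307":[-9.5888,4.8715,-1.2856,6.3368],"p_ee":[0.1722,0.0945,0.8209],"u":[-4.7314,-5.0142,5.9295,-1.1836]}
{"k":9,"ang":[-0.6497,0.323,-0.5506,0.6922],"\u03b8\u0307":[-9.7875,5.1743,-0.3582,6.9163],"p_ee":[0.1624,0.0953,0.8156],"u":[-2.6299,-4.6247,5.0013,-1.2149]}
{"k":10,"ang":[-0.747,0.3749,-0.5497,0.7631],"\u03b8\u0307":[-9.6895,5.2,0.5207,7.2295],"p_ee":[0.1517,0.0955,0.8109],"u":[-0.9269,-4.3113,4.114,-1.1576]}
{"k":11,"ang":[-0.8419,0.4255,-0.5409,0.8356],"\u03b8\u0307":[-9.2752,4.9008,1.2199,7.1879],"p_ee":[0.1398,0.0953,0.8068],"u":[0.3633,-3.9513,3.2857,-0.9968]}
{"k":12,"ang":[-0.9313,0.4716,-0.5263,0.9059],"\u03b8\u0307":[-8.5908,4.3097,1.6536,6.8013],"p_ee":[0.1269,0.0949,0.8036],"u":[1.2704,-3.4769,2.5548,-0.7499]}
{"k":13,"ang":[-1.013,0.5108,-0.5088,0.9711],"\u03b8\u0307":[-7.7425,3.5322,1.8136,6.1888],"p_ee":[0.113,0.0946,0.8013],"u":[1.8657,-2.8983,1.9479,-0.4637]}
{"k":14,"ang":[-1.086,0.542,-0.4909,1.0298],"\u03b8\u0307":[-6.8553,2.6964,1.7572,5.5132],"p_ee":[0.0983,0.0946,0.7996],"u":[2.2398,-2.2649,1.4648,-0.1916]}
{"k":15,"ang":[-1.1504,0.5649,-0.4742,1.082],"\u03b8\u0307":[-6.0288,1.9047,1.5668,4.9029],"p_ee":[0.083,0.0951,0.7985],"u":[2.4788,-1.6226,1.0845,0.0306]}
{"k":16,"ang":[-1.2071,0.5805,-0.4598,1.1286],"\u03b8\u0307":[-5.318,1.2149,1.3157,4.418],"p_ee":[0.0672,0.0962,0.7978],"u":[2.6506,-0.9965,0.779,0.191]}
{"k":17,"ang":[-1.2573,0.5897,-0.4479,1.171],"\u03b8\u0307":[-4.7395,0.6462,1.0533,4.0629],"p_ee":[0.0512,0.0979,0.7971],"u":[2.8004,-0.3942,0.5237,0.2955]}
{"k":18,"ang":[-1.3024,0.5939,-0.4386,1.2104],"\u03b8\u0307":[-4.2857,0.1944,0.8065,3.813],"p_ee":[0.035,0.1002,0.7964],"u":[2.954,0.1858,0.3014,0.3572]}
{"k":19,"ang":[-1.3435,0.5941,-0.4317,1.2476],"\u03b8\u0307":[-3.9398,-0.1548,0.587,3.6369],"p_ee":[0.0188,0.103,0.7956],"u":[3.1235,0.747,0.1018,0.3899]}
{"k":20,"ang":[-1.3816,0.5912,-0.4268,1.2833],"\u03b8\u0307":[-3.6827,-0.4178,0.3975,3.5072],"p_ee":[0.0025,0.1063,0.7945],"u":[3.3123,1.2915,-0.0803,0.4044]}
{"k":21,"ang":[-1.4175,0.586,-0.4236,1.3178],"\u03b8\u0307":[-3.4936,-0.614,0.2349,3.4035],"p_ee":[-0.0137,0.1101,0.7931],"u":[3.5182,1.8222,-0.248,0.4085]}
{"k":22,"ang":[-1.4517,0.5791,-0.422,1.3514],"\u03b8\u0307":[-3.3575,-0.7573,0.0956,3.3127],"p_ee":[-0.0298,0.1142,0.7914],"u":[3.7373,2.3391,-0.4025,0.4071]}
{"k":23,"ang":[-1.4848,0.5711,-0.4216,1.3841],"\u03b8\u0307":[-3.2623,-0.8589,-0.0238,3.2262],"p_ee":[-0.0458,0.1187,0.7894],"u":[3.9652,2.8416,-0.5444,0.4031]}
{"k":24,"ang":[-1.5171,0.5621,-0.4223,1.4159],"\u03b8\u0307":[-3.1992,-0.927,-0.1254,3.1383],"p_ee":[-0.0616,0.1235,0.787],"u":[4.1974,3.3285,-0.675,0.3985]}
{"k":25,"ang":[-1.5489,0.5526,-0.424,1.4468],"\u03b8\u0307":[-3.1605,-0.9701,-0.2142,3.0495],"p_ee":[-0.0773,0.1285,0.7843],"u":[4.4299,3.7986,-0.7933,0.3934]}
{"k":26,"ang":[-1.5804,0.5428,-0.4266,1.4768],"\u03b8\u0307":[-3.1408,-0.9937,-0.2927,2.9588],"p_ee":[-0.0928,0.1337,0.7812],"u":[4.66,4.2513,-0.9001,0.3883]}
{"k":27,"ang":[-1.6118,0.5329,-0.4298,1.5059],"\u03b8\u0307":[-3.1356,-1.0021,-0.3627,2.8656],"p_ee":[-0.1081,0.1392,0.7778],"u":[4.8856,4.6863,-0.9961,0.3835]}
{"k":28,"ang":[-1.6432,0.5229,-0.4338,1.5341],"\u03b8\u0307":[-3.1418,-0.9987,-0.4258,2.7704],"p_ee":[-0.1233,0.1448,0.774],"u":[5.1051,5.1036,-1.0826,0.3791]}
{"k":29,"ang":[-1.6746,0.513,-0.4383,1.5613],"\u03b8\u0307":[-3.1567,-0.9862,-0.4833,2.6733],"p_ee":[-0.1381,0.1506,0.7699],"u":[5.3177,5.5036,-1.1605,0.3752]}
{"k":30,"ang":[-1.7063,0.5032,-0.4434,1.5875],"\u03b8\u0307":[-3.1782,-0.9668,-0.536,2.575],"p_ee":[-0.1528,0.1566,0.7654],"u":[5.523,5.8868,-1.2309,0.3716]}
{"k":31,"ang":[-1.7382,0.4937,-0.449,1.6127],"\u03b8\u0307":[-3.2046,-0.9422,-0.5849,2.476],"p_ee":[-0.1672,0.1627,0.7606]}
{"summary": "final ang (rad): -1.7382 0.4937 -0.4490 1.6127"}


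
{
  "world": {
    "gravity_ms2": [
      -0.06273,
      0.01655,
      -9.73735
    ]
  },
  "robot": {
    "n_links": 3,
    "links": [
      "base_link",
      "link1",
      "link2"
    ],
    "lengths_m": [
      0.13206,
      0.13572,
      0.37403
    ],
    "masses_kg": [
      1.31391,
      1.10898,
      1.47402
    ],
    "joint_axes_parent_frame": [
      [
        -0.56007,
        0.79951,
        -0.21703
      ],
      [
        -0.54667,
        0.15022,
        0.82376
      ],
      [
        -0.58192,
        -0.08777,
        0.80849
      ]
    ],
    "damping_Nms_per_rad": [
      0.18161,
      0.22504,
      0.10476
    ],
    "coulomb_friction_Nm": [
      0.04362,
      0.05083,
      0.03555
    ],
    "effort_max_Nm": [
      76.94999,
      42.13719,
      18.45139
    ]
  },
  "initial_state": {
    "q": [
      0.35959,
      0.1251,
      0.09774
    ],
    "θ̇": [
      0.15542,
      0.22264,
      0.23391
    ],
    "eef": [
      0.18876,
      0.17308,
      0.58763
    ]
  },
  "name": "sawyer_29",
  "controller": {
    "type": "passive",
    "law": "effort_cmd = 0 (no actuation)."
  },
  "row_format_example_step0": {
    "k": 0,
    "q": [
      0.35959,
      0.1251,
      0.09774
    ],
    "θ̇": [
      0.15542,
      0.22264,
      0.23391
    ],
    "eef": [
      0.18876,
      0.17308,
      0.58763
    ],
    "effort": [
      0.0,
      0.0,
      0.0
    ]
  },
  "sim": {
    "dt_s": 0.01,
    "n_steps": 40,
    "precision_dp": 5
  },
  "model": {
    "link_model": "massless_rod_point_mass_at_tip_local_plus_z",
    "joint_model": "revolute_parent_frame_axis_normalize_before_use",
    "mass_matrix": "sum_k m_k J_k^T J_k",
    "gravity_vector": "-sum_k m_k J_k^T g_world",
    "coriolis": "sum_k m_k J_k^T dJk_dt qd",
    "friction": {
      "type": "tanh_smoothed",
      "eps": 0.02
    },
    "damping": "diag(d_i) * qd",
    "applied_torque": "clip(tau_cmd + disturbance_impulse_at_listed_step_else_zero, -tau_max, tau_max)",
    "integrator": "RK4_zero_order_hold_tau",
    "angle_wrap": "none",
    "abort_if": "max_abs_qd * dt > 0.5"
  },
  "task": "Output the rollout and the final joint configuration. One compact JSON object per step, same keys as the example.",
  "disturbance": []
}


{"k":1,"q":[0.36162,0.12667,0.10091],"\u03b8\u0307":[0.24749,0.11093,0.38121],"eef":[0.18963,0.17472,0.58683],"effort":[0.0,0.0,0.0]}
{"k":2,"q":[0.3645,0.12753,0.10515],"\u03b8\u0307":[0.32671,0.06862,0.45825],"eef":[0.19083,0.17664,0.58582],"effort":[0.0,0.0,0.0]}
{"k":3,"q":[0.36814,0.12814,0.10999],"\u03b8\u0307":[0.4006,0.05693,0.50502],"eef":[0.19236,0.17882,0.5846],"effort":[0.0,0.0,0.0]}
{"k":4,"q":[0.37251,0.1287,0.11522],"\u03b8\u0307":[0.47257,0.05846,0.53949],"eef":[0.19422,0.18128,0.58318],"effort":[0.0,0.0,0.0]}
{"k":5,"q":[0.37759,0.12932,0.12077],"\u03b8\u0307":[0.5442,0.06563,0.56954],"eef":[0.19641,0.184,0.58153],"effort":[0.0,0.0,0.0]}
{"k":6,"q":[0.38339,0.13003,0.12661],"\u03b8\u0307":[0.6162,0.07549,0.59828],"eef":[0.19894,0.187,0.57964],"effort":[0.0,0.0,0.0]}
{"k":7,"q":[0.38992,0.13084,0.13273],"\u03b8\u0307":[0.68892,0.08688,0.627],"eef":[0.20179,0.19027,0.57752],"effort":[0.0,0.0,0.0]}
{"k":8,"q":[0.39718,0.13177,0.13915],"\u03b8\u0307":[0.76261,0.09927,0.6563],"eef":[0.20498,0.19382,0.57513],"effort":[0.0,0.0,0.0]}
{"k":9,"q":[0.40517,0.13282,0.14586],"\u03b8\u0307":[0.83745,0.11245,0.68645],"eef":[0.20849,0.19764,0.57247],"effort":[0.0,0.0,0.0]}
{"k":10,"q":[0.41393,0.13402,0.15288],"\u03b8\u0307":[0.9136,0.12638,0.71758],"eef":[0.21235,0.20175,0.56952],"effort":[0.0,0.0,0.0]}
{"k":11,"q":[0.42345,0.13535,0.16022],"\u03b8\u0307":[0.9912,0.14107,0.74972],"eef":[0.21653,0.20612,0.56626],"effort":[0.0,0.0,0.0]}
{"k":12,"q":[0.43376,0.13684,0.16788],"\u03b8\u0307":[1.07041,0.15662,0.78285],"eef":[0.22104,0.21078,0.56268],"effort":[0.0,0.0,0.0]}
{"k":13,"q":[0.44487,0.13849,0.17588],"\u03b8\u0307":[1.15136,0.1731,0.8169],"eef":[0.22589,0.21571,0.55874],"effort":[0.0,0.0,0.0]}
{"k":14,"q":[0.45679,0.14031,0.18422],"\u03b8\u0307":[1.23419,0.19066,0.85179],"eef":[0.23107,0.22092,0.55444],"effort":[0.0,0.0,0.0]}
{"k":15,"q":[0.46956,0.14231,0.19291],"\u03b8\u0307":[1.31905,0.20942,0.88743],"eef":[0.23658,0.2264,0.54973],"effort":[0.0,0.0,0.0]}
{"k":16,"q":[0.48318,0.1445,0.20197],"\u03b8\u0307":[1.40609,0.22954,0.92366],"eef":[0.24242,0.23216,0.5446],"effort":[0.0,0.0,0.0]}
{"k":17,"q":[0.49769,0.1469,0.21139],"\u03b8\u0307":[1.49545,0.25118,0.96034],"eef":[0.24858,0.23818,0.53901],"effort":[0.0,0.0,0.0]}
{"k":18,"q":[0.5131,0.14953,0.22118],"\u03b8\u0307":[1.58729,0.27453,0.99727],"eef":[0.25507,0.24446,0.53293],"effort":[0.0,0.0,0.0]}
{"k":19,"q":[0.52944,0.1524,0.23134],"\u03b8\u0307":[1.68176,0.29977,1.03422],"eef":[0.26187,0.251,0.52634],"effort":[0.0,0.0,0.0]}
{"k":20,"q":[0.54674,0.15553,0.24186],"\u03b8\u0307":[1.77903,0.32713,1.07093],"eef":[0.26898,0.25779,0.51918],"effort":[0.0,0.0,0.0]}
{"k":21,"q":[0.56503,0.15895,0.25275],"\u03b8\u0307":[1.87923,0.35681,1.1071],"eef":[0.27639,0.26481,0.51143],"effort":[0.0,0.0,0.0]}
{"k":22,"q":[0.58434,0.16268,0.264],"\u03b8\u0307":[1.98255,0.38908,1.14238],"eef":[0.2841,0.27206,0.50304],"effort":[0.0,0.0,0.0]}
{"k":23,"q":[0.60469,0.16674,0.2756],"\u03b8\u0307":[2.08914,0.42416,1.17636],"eef":[0.2921,0.27952,0.49398],"effort":[0.0,0.0,0.0]}
{"k":24,"q":[0.62613,0.17117,0.28752],"\u03b8\u0307":[2.19917,0.46233,1.20861],"eef":[0.30036,0.28717,0.48419],"effort":[0.0,0.0,0.0]}
{"k":25,"q":[0.64869,0.176,0.29976],"\u03b8\u0307":[2.31279,0.50385,1.23862],"eef":[0.30887,0.295,0.47364],"effort":[0.0,0.0,0.0]}
{"k":26,"q":[0.6724,0.18126,0.31229],"\u03b8\u0307":[2.43016,0.54899,1.26582],"eef":[0.31762,0.30297,0.46226],"effort":[0.0,0.0,0.0]}
{"k":27,"q":[0.6973,0.18699,0.32507],"\u03b8\u0307":[2.55144,0.59802,1.28959],"eef":[0.32657,0.31107,0.45003],"effort":[0.0,0.0,0.0]}
{"k":28,"q":[0.72344,0.19323,0.33806],"\u03b8\u0307":[2.67679,0.6512,1.30924],"eef":[0.33571,0.31926,0.43687],"effort":[0.0,0.0,0.0]}
{"k":29,"q":[0.75085,0.20003,0.35124],"\u03b8\u0307":[2.80634,0.70875,1.32403],"eef":[0.34501,0.32751,0.42275],"effort":[0.0,0.0,0.0]}
{"k":30,"q":[0.77958,0.20742,0.36453],"\u03b8\u0307":[2.94021,0.77089,1.33313],"eef":[0.35443,0.33576,0.4076],"effort":[0.0,0.0,0.0]}
{"k":31,"q":[0.80967,0.21546,0.37788],"\u03b8\u0307":[3.07852,0.83778,1.33566],"eef":[0.36393,0.34399,0.39138],"effort":[0.0,0.0,0.0]}
{"k":32,"q":[0.84117,0.22419,0.39122],"\u03b8\u0307":[3.22137,0.90952,1.3307],"eef":[0.37346,0.35214,0.37404],"effort":[0.0,0.0,0.0]}
{"k":33,"q":[0.87412,0.23367,0.40446],"\u03b8\u0307":[3.36879,0.98614,1.31726],"eef":[0.38299,0.36015,0.35553],"effort":[0.0,0.0,0.0]}
{"k":34,"q":[0.90856,0.24393,0.41753],"\u03b8\u0307":[3.52083,1.06754,1.29431],"eef":[0.39245,0.36795,0.33579],"effort":[0.0,0.0,0.0]}
{"k":35,"q":[0.94455,0.25503,0.43032],"\u03b8\u0307":[3.67745,1.15354,1.26078],"eef":[0.40178,0.37549,0.31479],"effort":[0.0,0.0,0.0]}
{"k":36,"q":[0.98212,0.26701,0.44271],"\u03b8\u0307":[3.83859,1.24378,1.21559],"eef":[0.41092,0.38267,0.29249],"effort":[0.0,0.0,0.0]}
{"k":37,"q":[1.02133,0.27992,0.45459],"\u03b8\u0307":[4.0041,1.33773,1.15769],"eef":[0.4198,0.38942,0.26884],"effort":[0.0,0.0,0.0]}
{"k":38,"q":[1.06222,0.29378,0.46582],"\u03b8\u0307":[4.17377,1.43465,1.08601],"eef":[0.42832,0.39565,0.24382],"effort":[0.0,0.0,0.0]}
{"k":39,"q":[1.10482,0.30862,0.47626],"\u03b8\u0307":[4.34729,1.53359,0.99958],"eef":[0.43641,0.40126,0.21741],"effort":[0.0,0.0,0.0]}
{"k":40,"q":[1.14918,0.32445,0.48576],"\u03b8\u0307":[4.52426,1.63332,0.89752],"eef":[0.44396,0.40615,0.18961]}
{"summary": "final q (rad): 1.14918 0.32445 0.48576"}


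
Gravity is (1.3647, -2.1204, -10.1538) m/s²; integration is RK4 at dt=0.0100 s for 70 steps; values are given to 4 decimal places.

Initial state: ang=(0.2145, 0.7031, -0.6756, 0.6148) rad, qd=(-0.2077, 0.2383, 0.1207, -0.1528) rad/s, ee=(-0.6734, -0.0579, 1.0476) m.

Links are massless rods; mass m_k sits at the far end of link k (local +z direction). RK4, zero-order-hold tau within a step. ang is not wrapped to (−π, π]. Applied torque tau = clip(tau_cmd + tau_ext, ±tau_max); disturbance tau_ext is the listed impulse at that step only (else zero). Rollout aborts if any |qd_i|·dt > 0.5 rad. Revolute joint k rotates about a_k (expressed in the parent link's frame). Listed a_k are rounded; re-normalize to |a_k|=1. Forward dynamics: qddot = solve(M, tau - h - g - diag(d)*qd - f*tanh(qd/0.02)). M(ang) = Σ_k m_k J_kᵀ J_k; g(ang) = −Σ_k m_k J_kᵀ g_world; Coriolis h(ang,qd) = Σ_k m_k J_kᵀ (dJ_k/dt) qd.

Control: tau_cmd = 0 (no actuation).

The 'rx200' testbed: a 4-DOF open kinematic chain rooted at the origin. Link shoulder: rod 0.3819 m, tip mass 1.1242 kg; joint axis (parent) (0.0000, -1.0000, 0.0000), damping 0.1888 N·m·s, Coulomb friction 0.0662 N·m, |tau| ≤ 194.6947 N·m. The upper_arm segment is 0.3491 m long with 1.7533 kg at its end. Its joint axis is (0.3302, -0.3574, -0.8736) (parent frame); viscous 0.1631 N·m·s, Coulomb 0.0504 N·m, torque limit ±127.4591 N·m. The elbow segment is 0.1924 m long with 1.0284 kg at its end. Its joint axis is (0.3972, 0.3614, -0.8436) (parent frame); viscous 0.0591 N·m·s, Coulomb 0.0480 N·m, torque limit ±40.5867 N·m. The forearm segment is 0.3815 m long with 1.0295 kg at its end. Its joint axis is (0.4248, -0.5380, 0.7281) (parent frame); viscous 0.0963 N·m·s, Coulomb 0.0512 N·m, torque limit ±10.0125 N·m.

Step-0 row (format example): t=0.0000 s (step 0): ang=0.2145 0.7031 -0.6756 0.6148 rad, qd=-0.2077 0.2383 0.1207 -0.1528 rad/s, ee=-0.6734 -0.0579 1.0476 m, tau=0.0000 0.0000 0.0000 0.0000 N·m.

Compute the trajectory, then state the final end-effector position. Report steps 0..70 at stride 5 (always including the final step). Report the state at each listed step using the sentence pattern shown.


t=0.0500 s (step 5): ang=0.1942 0.7663 -0.6636 0.6431 rad, qd=-0.5636 2.1207 0.3846 1.2802 rad/s, ee=-0.6712 -0.0575 1.0432 m, tau=0.0000 0.0000 0.0000 0.0000 N·m.
t=0.1000 s (step 10): ang=0.1623 0.8972 -0.6332 0.7429 rad, qd=-0.6725 2.9335 0.8514 2.6995 rad/s, ee=-0.6799 -0.0608 1.0202 m, tau=0.0000 0.0000 0.0000 0.0000 N·m.
t=0.1500 s (step 15): ang=0.1304 1.0454 -0.5793 0.9105 rad, qd=-0.5795 2.9121 1.2943 3.9722 rad/s, ee=-0.6970 -0.0671 0.9784 m, tau=0.0000 0.0000 0.0000 0.0000 N·m.
t=0.2000 s (step 20): ang=0.1058 1.1842 -0.5030 1.1368 rad, qd=-0.3931 2.6238 1.7841 5.0417 rad/s, ee=-0.7187 -0.0761 0.9167 m, tau=0.0000 0.0000 0.0000 0.0000 N·m.
t=0.2500 s (step 25): ang=0.0921 1.3064 -0.3968 1.4112 rad, qd=-0.1462 2.2484 2.5077 5.9030 rad/s, ee=-0.7396 -0.0868 0.8334 m, tau=0.0000 0.0000 0.0000 0.0000 N·m.
t=0.3000 s (step 30): ang=0.0924 1.4073 -0.2479 1.7243 rad, qd=0.1699 1.7652 3.4936 6.6021 rad/s, ee=-0.7538 -0.0975 0.7284 m, tau=0.0000 0.0000 0.0000 0.0000 N·m.
t=0.3500 s (step 35): ang=0.1106 1.4806 -0.0431 2.0699 rad, qd=0.5756 1.1443 4.7406 7.2151 rad/s, ee=-0.7545 -0.1060 0.6041 m, tau=0.0000 0.0000 0.0000 0.0000 N·m.
t=0.4000 s (step 40): ang=0.1518 1.5192 0.2307 2.4466 rad, qd=1.0959 0.3710 6.2610 7.8821 rad/s, ee=-0.7368 -0.1098 0.4669 m, tau=0.0000 0.0000 0.0000 0.0000 N·m.
t=0.4500 s (step 45): ang=0.2223 1.5156 0.5883 2.8650 rad, qd=1.7430 -0.5301 8.1105 8.9855 rad/s, ee=-0.6995 -0.1072 0.3266 m, tau=0.0000 0.0000 0.0000 0.0000 N·m.
t=0.5000 s (step 50): ang=0.3284 1.4610 1.0574 3.3694 rad, qd=2.5255 -1.7692 10.9708 11.6428 rad/s, ee=-0.6510 -0.0988 0.1920 m, tau=0.0000 0.0000 0.0000 0.0000 N·m.
t=0.5500 s (step 55): ang=0.4817 1.3139 1.6935 4.0280 rad, qd=3.6894 -3.6695 11.0974 10.1391 rad/s, ee=-0.6288 -0.0833 0.0633 m, tau=0.0000 0.0000 0.0000 0.0000 N·m.
t=0.6000 s (step 60): ang=0.6822 1.1727 2.0339 4.2740 rad, qd=4.3038 -2.4055 4.7722 2.6527 rad/s, ee=-0.6376 -0.0604 -0.0582 m, tau=0.0000 0.0000 0.0000 0.0000 N·m.
t=0.6500 s (step 65): ang=0.9165 1.0375 2.2689 4.3964 rad, qd=5.1308 -3.2966 5.0677 2.4755 rad/s, ee=-0.6286 -0.0461 -0.1930 m, tau=0.0000 0.0000 0.0000 0.0000 N·m.
t=0.7000 s (step 70): ang=1.2021 0.8140 2.5656 4.5124 rad, qd=6.3557 -5.9163 6.8724 1.8166 rad/s, ee=-0.6027 -0.0402 -0.3465 m.
final ee position (m): -0.6027 -0.0402 -0.3465
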